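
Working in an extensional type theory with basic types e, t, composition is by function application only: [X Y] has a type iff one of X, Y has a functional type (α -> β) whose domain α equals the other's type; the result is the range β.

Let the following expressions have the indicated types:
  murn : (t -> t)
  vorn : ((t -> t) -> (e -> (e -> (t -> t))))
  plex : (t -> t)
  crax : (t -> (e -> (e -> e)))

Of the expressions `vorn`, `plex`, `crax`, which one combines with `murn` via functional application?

vorn

vorn — combines: vorn : ((t -> t) -> (e -> (e -> (t -> t)))) takes murn : (t -> t) as argument, giving (e -> (e -> (t -> t))).
plex : (t -> t) — does not combine with murn.
crax : (t -> (e -> (e -> e))) — does not combine with murn.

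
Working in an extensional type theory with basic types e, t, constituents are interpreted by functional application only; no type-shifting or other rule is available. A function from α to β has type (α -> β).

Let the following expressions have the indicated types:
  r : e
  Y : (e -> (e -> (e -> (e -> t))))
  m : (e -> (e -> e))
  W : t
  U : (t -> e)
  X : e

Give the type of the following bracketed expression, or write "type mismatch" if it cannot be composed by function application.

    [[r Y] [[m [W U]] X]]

(e -> (e -> t))

At [r Y], Y : (e -> (e -> (e -> (e -> t)))) takes r : e, giving (e -> (e -> (e -> t))).
At [W U], U : (t -> e) takes W : t, giving e.
At [m [W U]], m : (e -> (e -> e)) takes [W U] : e, giving (e -> e).
At [[m [W U]] X], [m [W U]] : (e -> e) takes X : e, giving e.
At [[r Y] [[m [W U]] X]], [r Y] : (e -> (e -> (e -> t))) takes [[m [W U]] X] : e, giving (e -> (e -> t)).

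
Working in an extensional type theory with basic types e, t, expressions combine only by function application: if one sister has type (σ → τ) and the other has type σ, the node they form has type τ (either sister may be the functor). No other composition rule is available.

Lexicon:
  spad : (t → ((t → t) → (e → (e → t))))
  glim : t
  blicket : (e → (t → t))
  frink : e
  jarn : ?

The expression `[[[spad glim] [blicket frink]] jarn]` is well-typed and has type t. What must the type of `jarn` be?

((e → (e → t)) → t)

[[[spad glim] [blicket frink]] jarn] must have type t. The sister [[spad glim] [blicket frink]] has type (e → (e → t)); that is not a function onto t, so jarn must be the functor, of type ((e → (e → t)) → t).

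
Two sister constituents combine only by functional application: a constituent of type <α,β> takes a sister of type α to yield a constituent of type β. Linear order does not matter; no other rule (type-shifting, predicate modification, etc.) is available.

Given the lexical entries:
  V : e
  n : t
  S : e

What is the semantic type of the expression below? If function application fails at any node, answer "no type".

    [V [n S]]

no type

[n S]: t with e — neither is a function whose domain matches the other; composition fails here.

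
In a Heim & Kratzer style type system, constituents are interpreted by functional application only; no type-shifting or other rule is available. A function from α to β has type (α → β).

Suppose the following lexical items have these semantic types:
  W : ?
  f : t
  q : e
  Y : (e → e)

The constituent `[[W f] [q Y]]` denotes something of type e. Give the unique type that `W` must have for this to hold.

(t → (e → e))

[[W f] [q Y]] is required to be e. [q Y] : e cannot yield e as functor, so [W f] : (e → e).
[W f] is required to be (e → e). f : t cannot yield (e → e) as functor, so W : (t → (e → e)).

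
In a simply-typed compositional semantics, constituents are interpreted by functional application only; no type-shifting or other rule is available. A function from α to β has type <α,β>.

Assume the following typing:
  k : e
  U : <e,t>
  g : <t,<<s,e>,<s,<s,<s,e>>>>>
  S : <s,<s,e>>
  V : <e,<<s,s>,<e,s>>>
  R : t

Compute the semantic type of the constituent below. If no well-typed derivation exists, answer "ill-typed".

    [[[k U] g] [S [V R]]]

ill-typed

At [k U], U : <e,t> takes k : e, giving t.
At [[k U] g], g : <t,<<s,e>,<s,<s,<s,e>>>>> takes [k U] : t, giving <<s,e>,<s,<s,<s,e>>>>.
[V R]: <e,<<s,s>,<e,s>>> and t cannot combine by function application — type clash.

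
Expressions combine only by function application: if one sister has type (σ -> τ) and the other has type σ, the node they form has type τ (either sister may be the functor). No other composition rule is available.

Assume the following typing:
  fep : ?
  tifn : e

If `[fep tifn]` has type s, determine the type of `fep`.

[fep tifn] must have type s. The sister tifn has type e; that is not a function onto s, so fep must be the functor, of type (e -> s).

(e -> s)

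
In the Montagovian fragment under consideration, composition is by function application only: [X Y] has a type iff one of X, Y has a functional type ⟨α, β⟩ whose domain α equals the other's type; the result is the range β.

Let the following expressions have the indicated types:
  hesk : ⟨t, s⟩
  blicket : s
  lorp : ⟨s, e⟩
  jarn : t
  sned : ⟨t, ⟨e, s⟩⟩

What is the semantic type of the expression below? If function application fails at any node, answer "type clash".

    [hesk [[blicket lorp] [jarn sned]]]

type clash

[blicket lorp]: lorp is ⟨s, e⟩, blicket is s; result e.
[jarn sned]: sned is ⟨t, ⟨e, s⟩⟩, jarn is t; result ⟨e, s⟩.
[[blicket lorp] [jarn sned]]: [jarn sned] is ⟨e, s⟩, [blicket lorp] is e; result s.
At [hesk [[blicket lorp] [jarn sned]]]: neither ⟨t, s⟩ nor s can take the other as argument; the node is ill-typed.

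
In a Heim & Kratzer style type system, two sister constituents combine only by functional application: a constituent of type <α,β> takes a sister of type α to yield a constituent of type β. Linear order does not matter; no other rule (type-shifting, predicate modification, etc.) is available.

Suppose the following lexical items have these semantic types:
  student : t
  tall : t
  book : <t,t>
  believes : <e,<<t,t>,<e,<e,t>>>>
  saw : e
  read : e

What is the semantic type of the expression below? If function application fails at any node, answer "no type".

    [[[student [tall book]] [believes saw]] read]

no type

[tall book]: <t,t> applied to t yields t.
At [student [tall book]]: neither t nor t can take the other as argument; the node is ill-typed.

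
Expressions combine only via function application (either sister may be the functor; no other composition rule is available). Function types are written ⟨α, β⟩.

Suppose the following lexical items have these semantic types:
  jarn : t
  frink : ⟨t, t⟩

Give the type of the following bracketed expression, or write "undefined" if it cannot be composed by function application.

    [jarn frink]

t

[jarn frink] — frink of type ⟨t, t⟩ combines with jarn of type t: type t.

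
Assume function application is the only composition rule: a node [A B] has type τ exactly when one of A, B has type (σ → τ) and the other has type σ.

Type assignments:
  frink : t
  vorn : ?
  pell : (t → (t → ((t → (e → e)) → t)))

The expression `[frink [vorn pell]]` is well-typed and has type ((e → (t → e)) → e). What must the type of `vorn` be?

For [frink [vorn pell]] to have type ((e → (t → e)) → e) with frink of type t, [vorn pell] must be the function: [vorn pell] : (t → ((e → (t → e)) → e)).
For [vorn pell] to have type (t → ((e → (t → e)) → e)) with pell of type (t → (t → ((t → (e → e)) → t))), vorn must be the function: vorn : ((t → (t → ((t → (e → e)) → t))) → (t → ((e → (t → e)) → e))).

((t → (t → ((t → (e → e)) → t))) → (t → ((e → (t → e)) → e)))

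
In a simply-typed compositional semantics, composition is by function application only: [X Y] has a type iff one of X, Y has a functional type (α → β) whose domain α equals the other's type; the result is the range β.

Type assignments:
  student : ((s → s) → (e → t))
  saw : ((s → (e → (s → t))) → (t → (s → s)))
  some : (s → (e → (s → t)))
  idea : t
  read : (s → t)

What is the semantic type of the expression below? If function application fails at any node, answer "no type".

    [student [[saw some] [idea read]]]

no type

[saw some]: saw is ((s → (e → (s → t))) → (t → (s → s))), some is (s → (e → (s → t))); result (t → (s → s)).
[idea read]: t with (s → t) — neither is a function whose domain matches the other; composition fails here.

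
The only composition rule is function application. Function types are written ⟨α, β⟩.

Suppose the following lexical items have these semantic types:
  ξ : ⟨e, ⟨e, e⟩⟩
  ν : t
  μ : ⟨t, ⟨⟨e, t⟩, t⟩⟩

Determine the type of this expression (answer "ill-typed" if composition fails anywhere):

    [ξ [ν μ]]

[ν μ]: μ is ⟨t, ⟨⟨e, t⟩, t⟩⟩, ν is t; result ⟨⟨e, t⟩, t⟩.
[ξ [ν μ]]: ⟨e, ⟨e, e⟩⟩ with ⟨⟨e, t⟩, t⟩ — neither is a function whose domain matches the other; composition fails here.

ill-typed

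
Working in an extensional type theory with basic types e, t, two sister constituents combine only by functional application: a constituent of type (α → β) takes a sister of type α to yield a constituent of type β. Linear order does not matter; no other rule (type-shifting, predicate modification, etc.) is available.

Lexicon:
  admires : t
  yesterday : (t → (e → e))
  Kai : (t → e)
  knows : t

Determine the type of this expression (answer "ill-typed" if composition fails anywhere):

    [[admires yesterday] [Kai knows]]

e

[admires yesterday]: (t → (e → e)) applied to t yields (e → e).
[Kai knows]: (t → e) applied to t yields e.
[[admires yesterday] [Kai knows]]: (e → e) applied to e yields e.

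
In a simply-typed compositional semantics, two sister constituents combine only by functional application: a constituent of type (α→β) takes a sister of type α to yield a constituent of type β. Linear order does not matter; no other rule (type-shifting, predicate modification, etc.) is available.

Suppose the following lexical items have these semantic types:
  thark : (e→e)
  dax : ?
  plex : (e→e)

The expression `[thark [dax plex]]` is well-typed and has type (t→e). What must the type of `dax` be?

At [thark [dax plex]] (required: (t→e)): thark is (e→e), which is not a function with range (t→e); hence [dax plex] is the functor — type ((e→e)→(t→e)).
At [dax plex] (required: ((e→e)→(t→e))): plex is (e→e), which is not a function with range ((e→e)→(t→e)); hence dax is the functor — type ((e→e)→((e→e)→(t→e))).

((e→e)→((e→e)→(t→e)))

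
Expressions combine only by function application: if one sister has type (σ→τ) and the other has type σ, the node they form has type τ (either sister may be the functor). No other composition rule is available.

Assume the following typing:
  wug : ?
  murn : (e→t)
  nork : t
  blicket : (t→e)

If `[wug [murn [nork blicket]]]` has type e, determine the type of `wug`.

(t→e)

For [wug [murn [nork blicket]]] to have type e with [murn [nork blicket]] of type t, wug must be the function: wug : (t→e).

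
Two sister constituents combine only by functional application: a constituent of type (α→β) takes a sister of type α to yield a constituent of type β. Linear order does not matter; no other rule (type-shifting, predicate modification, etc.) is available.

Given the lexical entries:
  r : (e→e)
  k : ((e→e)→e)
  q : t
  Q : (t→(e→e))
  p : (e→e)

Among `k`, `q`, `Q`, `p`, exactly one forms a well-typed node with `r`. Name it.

k — combines: k : ((e→e)→e) takes r : (e→e) as argument, giving e.
q : t — r needs e; q needs nothing (atomic); neither fits.
Q : (t→(e→e)) — r needs e; Q needs t; neither fits.
p : (e→e) — r needs e; p needs e; neither fits.

k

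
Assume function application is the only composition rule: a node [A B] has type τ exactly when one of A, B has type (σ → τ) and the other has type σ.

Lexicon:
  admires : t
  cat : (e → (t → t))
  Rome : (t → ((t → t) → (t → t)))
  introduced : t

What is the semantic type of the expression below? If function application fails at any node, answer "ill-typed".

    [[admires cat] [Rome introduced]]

[admires cat]: t and (e → (t → t)) cannot combine by function application — type clash.

ill-typed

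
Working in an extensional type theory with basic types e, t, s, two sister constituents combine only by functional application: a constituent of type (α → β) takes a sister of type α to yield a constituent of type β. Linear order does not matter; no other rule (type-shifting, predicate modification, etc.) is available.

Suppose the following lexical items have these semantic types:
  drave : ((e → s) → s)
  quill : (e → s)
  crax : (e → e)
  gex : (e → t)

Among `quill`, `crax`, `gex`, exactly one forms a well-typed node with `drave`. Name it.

quill

quill — combines: drave : ((e → s) → s) takes quill : (e → s) as argument, giving s.
crax : (e → e) — drave needs (e → s); crax needs e; neither fits.
gex : (e → t) — drave needs (e → s); gex needs e; neither fits.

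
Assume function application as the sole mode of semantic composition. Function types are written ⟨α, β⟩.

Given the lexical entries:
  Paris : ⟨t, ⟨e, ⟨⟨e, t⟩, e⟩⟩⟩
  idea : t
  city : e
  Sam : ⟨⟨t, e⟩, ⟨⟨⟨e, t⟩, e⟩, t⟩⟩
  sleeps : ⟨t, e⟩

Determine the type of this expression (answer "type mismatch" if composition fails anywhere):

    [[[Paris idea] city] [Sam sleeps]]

[Paris idea]: ⟨t, ⟨e, ⟨⟨e, t⟩, e⟩⟩⟩ applied to t yields ⟨e, ⟨⟨e, t⟩, e⟩⟩.
[[Paris idea] city]: ⟨e, ⟨⟨e, t⟩, e⟩⟩ applied to e yields ⟨⟨e, t⟩, e⟩.
[Sam sleeps]: ⟨⟨t, e⟩, ⟨⟨⟨e, t⟩, e⟩, t⟩⟩ applied to ⟨t, e⟩ yields ⟨⟨⟨e, t⟩, e⟩, t⟩.
[[[Paris idea] city] [Sam sleeps]]: ⟨⟨⟨e, t⟩, e⟩, t⟩ applied to ⟨⟨e, t⟩, e⟩ yields t.

t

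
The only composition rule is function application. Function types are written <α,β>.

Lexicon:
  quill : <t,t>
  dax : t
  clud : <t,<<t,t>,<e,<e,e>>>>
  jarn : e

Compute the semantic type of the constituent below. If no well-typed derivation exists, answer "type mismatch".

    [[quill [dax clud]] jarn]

<e,e>

[dax clud]: <t,<<t,t>,<e,<e,e>>>> applied to t yields <<t,t>,<e,<e,e>>>.
[quill [dax clud]]: <<t,t>,<e,<e,e>>> applied to <t,t> yields <e,<e,e>>.
[[quill [dax clud]] jarn]: <e,<e,e>> applied to e yields <e,e>.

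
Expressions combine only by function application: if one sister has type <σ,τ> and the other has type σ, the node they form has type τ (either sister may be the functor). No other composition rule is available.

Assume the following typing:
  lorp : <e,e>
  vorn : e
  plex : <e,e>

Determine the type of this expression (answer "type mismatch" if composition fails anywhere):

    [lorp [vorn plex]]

e

[vorn plex]: plex is <e,e>, vorn is e; result e.
[lorp [vorn plex]]: lorp is <e,e>, [vorn plex] is e; result e.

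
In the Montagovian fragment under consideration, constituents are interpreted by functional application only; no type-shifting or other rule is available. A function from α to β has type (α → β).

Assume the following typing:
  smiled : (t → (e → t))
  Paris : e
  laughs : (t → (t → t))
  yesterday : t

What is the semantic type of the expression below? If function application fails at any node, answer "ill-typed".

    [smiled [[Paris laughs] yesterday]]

At [Paris laughs]: neither e nor (t → (t → t)) can take the other as argument; the node is ill-typed.

ill-typed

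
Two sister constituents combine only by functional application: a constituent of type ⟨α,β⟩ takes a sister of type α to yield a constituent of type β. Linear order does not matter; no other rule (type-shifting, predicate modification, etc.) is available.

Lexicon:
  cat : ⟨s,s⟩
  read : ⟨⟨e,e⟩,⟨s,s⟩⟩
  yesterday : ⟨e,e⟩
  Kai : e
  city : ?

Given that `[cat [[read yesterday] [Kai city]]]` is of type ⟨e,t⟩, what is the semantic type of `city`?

[cat [[read yesterday] [Kai city]]] must have type ⟨e,t⟩. The sister cat has type ⟨s,s⟩; that is not a function onto ⟨e,t⟩, so [[read yesterday] [Kai city]] must be the functor, of type ⟨⟨s,s⟩,⟨e,t⟩⟩.
[[read yesterday] [Kai city]] must have type ⟨⟨s,s⟩,⟨e,t⟩⟩. The sister [read yesterday] has type ⟨s,s⟩; that is not a function onto ⟨⟨s,s⟩,⟨e,t⟩⟩, so [Kai city] must be the functor, of type ⟨⟨s,s⟩,⟨⟨s,s⟩,⟨e,t⟩⟩⟩.
[Kai city] must have type ⟨⟨s,s⟩,⟨⟨s,s⟩,⟨e,t⟩⟩⟩. The sister Kai has type e; that is not a function onto ⟨⟨s,s⟩,⟨⟨s,s⟩,⟨e,t⟩⟩⟩, so city must be the functor, of type ⟨e,⟨⟨s,s⟩,⟨⟨s,s⟩,⟨e,t⟩⟩⟩⟩.

⟨e,⟨⟨s,s⟩,⟨⟨s,s⟩,⟨e,t⟩⟩⟩⟩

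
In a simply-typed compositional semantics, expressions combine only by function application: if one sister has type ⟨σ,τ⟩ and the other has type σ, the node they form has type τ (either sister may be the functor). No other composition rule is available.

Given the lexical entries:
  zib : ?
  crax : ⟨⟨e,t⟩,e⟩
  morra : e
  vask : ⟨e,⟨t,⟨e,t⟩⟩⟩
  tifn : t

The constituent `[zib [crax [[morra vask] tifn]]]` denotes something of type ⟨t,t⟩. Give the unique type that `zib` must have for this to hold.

⟨e,⟨t,t⟩⟩

At [zib [crax [[morra vask] tifn]]] (required: ⟨t,t⟩): [crax [[morra vask] tifn]] is e, which is not a function with range ⟨t,t⟩; hence zib is the functor — type ⟨e,⟨t,t⟩⟩.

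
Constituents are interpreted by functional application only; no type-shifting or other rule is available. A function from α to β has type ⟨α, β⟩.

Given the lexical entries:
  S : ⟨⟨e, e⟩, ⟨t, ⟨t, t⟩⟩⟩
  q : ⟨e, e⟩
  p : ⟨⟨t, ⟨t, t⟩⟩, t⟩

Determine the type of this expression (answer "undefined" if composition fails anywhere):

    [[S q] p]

[S q] — S of type ⟨⟨e, e⟩, ⟨t, ⟨t, t⟩⟩⟩ combines with q of type ⟨e, e⟩: type ⟨t, ⟨t, t⟩⟩.
[[S q] p] — p of type ⟨⟨t, ⟨t, t⟩⟩, t⟩ combines with [S q] of type ⟨t, ⟨t, t⟩⟩: type t.

t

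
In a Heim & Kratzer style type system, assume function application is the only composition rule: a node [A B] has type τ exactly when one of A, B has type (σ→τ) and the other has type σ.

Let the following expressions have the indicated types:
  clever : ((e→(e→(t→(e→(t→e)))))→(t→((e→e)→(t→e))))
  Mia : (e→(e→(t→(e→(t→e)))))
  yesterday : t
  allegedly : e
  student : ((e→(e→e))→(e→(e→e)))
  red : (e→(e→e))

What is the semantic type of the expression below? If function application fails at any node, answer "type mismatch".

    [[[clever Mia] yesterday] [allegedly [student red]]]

At [clever Mia], clever : ((e→(e→(t→(e→(t→e)))))→(t→((e→e)→(t→e)))) takes Mia : (e→(e→(t→(e→(t→e))))), giving (t→((e→e)→(t→e))).
At [[clever Mia] yesterday], [clever Mia] : (t→((e→e)→(t→e))) takes yesterday : t, giving ((e→e)→(t→e)).
At [student red], student : ((e→(e→e))→(e→(e→e))) takes red : (e→(e→e)), giving (e→(e→e)).
At [allegedly [student red]], [student red] : (e→(e→e)) takes allegedly : e, giving (e→e).
At [[[clever Mia] yesterday] [allegedly [student red]]], [[clever Mia] yesterday] : ((e→e)→(t→e)) takes [allegedly [student red]] : (e→e), giving (t→e).

(t→e)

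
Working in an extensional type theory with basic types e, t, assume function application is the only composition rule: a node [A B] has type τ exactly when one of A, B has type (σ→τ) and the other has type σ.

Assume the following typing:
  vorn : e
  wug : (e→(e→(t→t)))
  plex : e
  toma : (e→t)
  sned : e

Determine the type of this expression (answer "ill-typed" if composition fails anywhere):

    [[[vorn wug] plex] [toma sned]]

[vorn wug]: wug is (e→(e→(t→t))), vorn is e; result (e→(t→t)).
[[vorn wug] plex]: [vorn wug] is (e→(t→t)), plex is e; result (t→t).
[toma sned]: toma is (e→t), sned is e; result t.
[[[vorn wug] plex] [toma sned]]: [[vorn wug] plex] is (t→t), [toma sned] is t; result t.

t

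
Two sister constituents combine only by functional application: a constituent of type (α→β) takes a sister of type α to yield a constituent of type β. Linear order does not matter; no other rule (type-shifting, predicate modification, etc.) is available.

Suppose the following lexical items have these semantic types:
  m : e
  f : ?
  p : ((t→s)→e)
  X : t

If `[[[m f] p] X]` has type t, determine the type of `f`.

[[[m f] p] X] is required to be t. X : t cannot yield t as functor, so [[m f] p] : (t→t).
[[m f] p] is required to be (t→t). p : ((t→s)→e) cannot yield (t→t) as functor, so [m f] : (((t→s)→e)→(t→t)).
[m f] is required to be (((t→s)→e)→(t→t)). m : e cannot yield (((t→s)→e)→(t→t)) as functor, so f : (e→(((t→s)→e)→(t→t))).

(e→(((t→s)→e)→(t→t)))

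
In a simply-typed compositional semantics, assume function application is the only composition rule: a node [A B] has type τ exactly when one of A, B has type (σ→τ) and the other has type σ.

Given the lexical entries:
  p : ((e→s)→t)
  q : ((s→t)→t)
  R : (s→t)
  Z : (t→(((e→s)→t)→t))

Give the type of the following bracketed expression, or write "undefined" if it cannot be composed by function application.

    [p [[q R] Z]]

[q R]: functor q : ((s→t)→t), argument R : (s→t); result t.
[[q R] Z]: functor Z : (t→(((e→s)→t)→t)), argument [q R] : t; result (((e→s)→t)→t).
[p [[q R] Z]]: functor [[q R] Z] : (((e→s)→t)→t), argument p : ((e→s)→t); result t.

t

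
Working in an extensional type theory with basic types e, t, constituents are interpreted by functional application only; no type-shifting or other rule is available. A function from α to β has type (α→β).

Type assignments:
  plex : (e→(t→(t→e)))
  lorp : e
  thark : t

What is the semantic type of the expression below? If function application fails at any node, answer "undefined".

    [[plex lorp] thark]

[plex lorp]: functor plex : (e→(t→(t→e))), argument lorp : e; result (t→(t→e)).
[[plex lorp] thark]: functor [plex lorp] : (t→(t→e)), argument thark : t; result (t→e).

(t→e)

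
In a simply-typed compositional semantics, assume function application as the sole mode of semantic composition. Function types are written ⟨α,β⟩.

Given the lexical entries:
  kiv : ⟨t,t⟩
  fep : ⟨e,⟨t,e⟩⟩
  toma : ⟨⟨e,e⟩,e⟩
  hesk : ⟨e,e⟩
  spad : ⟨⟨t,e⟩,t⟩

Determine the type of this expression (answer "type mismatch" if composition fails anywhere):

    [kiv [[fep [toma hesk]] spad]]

t

[toma hesk]: toma is ⟨⟨e,e⟩,e⟩, hesk is ⟨e,e⟩; result e.
[fep [toma hesk]]: fep is ⟨e,⟨t,e⟩⟩, [toma hesk] is e; result ⟨t,e⟩.
[[fep [toma hesk]] spad]: spad is ⟨⟨t,e⟩,t⟩, [fep [toma hesk]] is ⟨t,e⟩; result t.
[kiv [[fep [toma hesk]] spad]]: kiv is ⟨t,t⟩, [[fep [toma hesk]] spad] is t; result t.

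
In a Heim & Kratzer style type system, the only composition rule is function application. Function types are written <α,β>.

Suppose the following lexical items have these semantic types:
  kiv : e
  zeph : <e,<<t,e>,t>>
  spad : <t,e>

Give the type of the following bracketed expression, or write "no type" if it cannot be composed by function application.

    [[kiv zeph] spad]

[kiv zeph]: zeph is <e,<<t,e>,t>>, kiv is e; result <<t,e>,t>.
[[kiv zeph] spad]: [kiv zeph] is <<t,e>,t>, spad is <t,e>; result t.

t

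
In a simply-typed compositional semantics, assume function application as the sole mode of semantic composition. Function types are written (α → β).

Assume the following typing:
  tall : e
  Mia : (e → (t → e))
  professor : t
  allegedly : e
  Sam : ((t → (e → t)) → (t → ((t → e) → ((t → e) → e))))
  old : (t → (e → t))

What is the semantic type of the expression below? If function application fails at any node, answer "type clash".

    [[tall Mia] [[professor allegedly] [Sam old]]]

[tall Mia]: Mia is (e → (t → e)), tall is e; result (t → e).
[professor allegedly]: t with e — neither is a function whose domain matches the other; composition fails here.

type clash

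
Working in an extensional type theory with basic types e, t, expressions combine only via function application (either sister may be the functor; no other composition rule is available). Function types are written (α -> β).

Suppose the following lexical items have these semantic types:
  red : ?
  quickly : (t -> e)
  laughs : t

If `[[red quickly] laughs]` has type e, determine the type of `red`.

[[red quickly] laughs] is required to be e. laughs : t cannot yield e as functor, so [red quickly] : (t -> e).
[red quickly] is required to be (t -> e). quickly : (t -> e) cannot yield (t -> e) as functor, so red : ((t -> e) -> (t -> e)).

((t -> e) -> (t -> e))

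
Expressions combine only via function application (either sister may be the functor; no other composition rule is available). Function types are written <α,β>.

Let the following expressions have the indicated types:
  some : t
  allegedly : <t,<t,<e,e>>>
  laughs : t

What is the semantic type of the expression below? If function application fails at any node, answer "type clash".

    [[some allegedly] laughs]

[some allegedly]: <t,<t,<e,e>>> applied to t yields <t,<e,e>>.
[[some allegedly] laughs]: <t,<e,e>> applied to t yields <e,e>.

<e,e>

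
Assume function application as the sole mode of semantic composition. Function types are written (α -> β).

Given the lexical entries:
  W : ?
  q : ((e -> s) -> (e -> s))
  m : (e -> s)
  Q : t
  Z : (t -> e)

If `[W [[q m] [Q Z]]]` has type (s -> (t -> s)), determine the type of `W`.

(s -> (s -> (t -> s)))

[W [[q m] [Q Z]]] is required to be (s -> (t -> s)). [[q m] [Q Z]] : s cannot yield (s -> (t -> s)) as functor, so W : (s -> (s -> (t -> s))).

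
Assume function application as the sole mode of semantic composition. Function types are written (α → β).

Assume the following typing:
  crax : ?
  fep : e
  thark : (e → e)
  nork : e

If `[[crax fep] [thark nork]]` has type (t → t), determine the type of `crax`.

(e → (e → (t → t)))

[[crax fep] [thark nork]] must have type (t → t). The sister [thark nork] has type e; that is not a function onto (t → t), so [crax fep] must be the functor, of type (e → (t → t)).
[crax fep] must have type (e → (t → t)). The sister fep has type e; that is not a function onto (e → (t → t)), so crax must be the functor, of type (e → (e → (t → t))).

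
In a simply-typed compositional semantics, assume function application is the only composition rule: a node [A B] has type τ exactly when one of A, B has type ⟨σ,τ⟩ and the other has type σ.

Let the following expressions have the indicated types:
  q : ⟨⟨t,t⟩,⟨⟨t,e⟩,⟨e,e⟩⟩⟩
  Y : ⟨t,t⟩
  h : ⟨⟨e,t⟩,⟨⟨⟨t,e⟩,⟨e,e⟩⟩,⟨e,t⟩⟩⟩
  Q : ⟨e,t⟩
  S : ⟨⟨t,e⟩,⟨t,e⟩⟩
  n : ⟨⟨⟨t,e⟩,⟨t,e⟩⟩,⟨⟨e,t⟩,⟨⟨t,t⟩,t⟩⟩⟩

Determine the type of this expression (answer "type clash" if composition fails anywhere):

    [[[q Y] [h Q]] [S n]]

At [q Y], q : ⟨⟨t,t⟩,⟨⟨t,e⟩,⟨e,e⟩⟩⟩ takes Y : ⟨t,t⟩, giving ⟨⟨t,e⟩,⟨e,e⟩⟩.
At [h Q], h : ⟨⟨e,t⟩,⟨⟨⟨t,e⟩,⟨e,e⟩⟩,⟨e,t⟩⟩⟩ takes Q : ⟨e,t⟩, giving ⟨⟨⟨t,e⟩,⟨e,e⟩⟩,⟨e,t⟩⟩.
At [[q Y] [h Q]], [h Q] : ⟨⟨⟨t,e⟩,⟨e,e⟩⟩,⟨e,t⟩⟩ takes [q Y] : ⟨⟨t,e⟩,⟨e,e⟩⟩, giving ⟨e,t⟩.
At [S n], n : ⟨⟨⟨t,e⟩,⟨t,e⟩⟩,⟨⟨e,t⟩,⟨⟨t,t⟩,t⟩⟩⟩ takes S : ⟨⟨t,e⟩,⟨t,e⟩⟩, giving ⟨⟨e,t⟩,⟨⟨t,t⟩,t⟩⟩.
At [[[q Y] [h Q]] [S n]], [S n] : ⟨⟨e,t⟩,⟨⟨t,t⟩,t⟩⟩ takes [[q Y] [h Q]] : ⟨e,t⟩, giving ⟨⟨t,t⟩,t⟩.

⟨⟨t,t⟩,t⟩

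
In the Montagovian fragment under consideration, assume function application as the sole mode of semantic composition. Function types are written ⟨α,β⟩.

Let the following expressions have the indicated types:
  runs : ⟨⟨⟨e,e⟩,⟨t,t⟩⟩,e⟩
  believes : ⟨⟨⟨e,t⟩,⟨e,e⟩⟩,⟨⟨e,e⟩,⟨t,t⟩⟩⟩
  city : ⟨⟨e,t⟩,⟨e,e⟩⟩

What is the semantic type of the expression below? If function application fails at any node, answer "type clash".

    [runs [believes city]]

e

At [believes city], believes : ⟨⟨⟨e,t⟩,⟨e,e⟩⟩,⟨⟨e,e⟩,⟨t,t⟩⟩⟩ takes city : ⟨⟨e,t⟩,⟨e,e⟩⟩, giving ⟨⟨e,e⟩,⟨t,t⟩⟩.
At [runs [believes city]], runs : ⟨⟨⟨e,e⟩,⟨t,t⟩⟩,e⟩ takes [believes city] : ⟨⟨e,e⟩,⟨t,t⟩⟩, giving e.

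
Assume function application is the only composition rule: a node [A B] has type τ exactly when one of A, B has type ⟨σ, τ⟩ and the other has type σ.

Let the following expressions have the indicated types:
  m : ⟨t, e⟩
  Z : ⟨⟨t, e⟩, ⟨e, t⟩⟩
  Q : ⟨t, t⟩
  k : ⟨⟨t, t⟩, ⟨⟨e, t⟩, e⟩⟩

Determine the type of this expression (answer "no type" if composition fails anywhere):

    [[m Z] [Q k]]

At [m Z], Z : ⟨⟨t, e⟩, ⟨e, t⟩⟩ takes m : ⟨t, e⟩, giving ⟨e, t⟩.
At [Q k], k : ⟨⟨t, t⟩, ⟨⟨e, t⟩, e⟩⟩ takes Q : ⟨t, t⟩, giving ⟨⟨e, t⟩, e⟩.
At [[m Z] [Q k]], [Q k] : ⟨⟨e, t⟩, e⟩ takes [m Z] : ⟨e, t⟩, giving e.

e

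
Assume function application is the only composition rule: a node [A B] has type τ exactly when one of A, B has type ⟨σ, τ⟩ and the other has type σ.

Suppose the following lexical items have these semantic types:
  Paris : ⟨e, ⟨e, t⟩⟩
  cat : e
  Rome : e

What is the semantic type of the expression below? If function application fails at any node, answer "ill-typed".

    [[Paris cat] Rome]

[Paris cat]: Paris is ⟨e, ⟨e, t⟩⟩, cat is e; result ⟨e, t⟩.
[[Paris cat] Rome]: [Paris cat] is ⟨e, t⟩, Rome is e; result t.

t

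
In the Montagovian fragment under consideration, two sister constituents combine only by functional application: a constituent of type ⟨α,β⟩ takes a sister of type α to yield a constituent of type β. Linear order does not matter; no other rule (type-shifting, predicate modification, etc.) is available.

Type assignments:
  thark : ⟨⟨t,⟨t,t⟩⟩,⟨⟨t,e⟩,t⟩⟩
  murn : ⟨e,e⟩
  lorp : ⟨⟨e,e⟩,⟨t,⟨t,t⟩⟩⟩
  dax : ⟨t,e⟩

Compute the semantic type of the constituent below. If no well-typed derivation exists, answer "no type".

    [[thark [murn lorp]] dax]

t

[murn lorp] — lorp of type ⟨⟨e,e⟩,⟨t,⟨t,t⟩⟩⟩ combines with murn of type ⟨e,e⟩: type ⟨t,⟨t,t⟩⟩.
[thark [murn lorp]] — thark of type ⟨⟨t,⟨t,t⟩⟩,⟨⟨t,e⟩,t⟩⟩ combines with [murn lorp] of type ⟨t,⟨t,t⟩⟩: type ⟨⟨t,e⟩,t⟩.
[[thark [murn lorp]] dax] — [thark [murn lorp]] of type ⟨⟨t,e⟩,t⟩ combines with dax of type ⟨t,e⟩: type t.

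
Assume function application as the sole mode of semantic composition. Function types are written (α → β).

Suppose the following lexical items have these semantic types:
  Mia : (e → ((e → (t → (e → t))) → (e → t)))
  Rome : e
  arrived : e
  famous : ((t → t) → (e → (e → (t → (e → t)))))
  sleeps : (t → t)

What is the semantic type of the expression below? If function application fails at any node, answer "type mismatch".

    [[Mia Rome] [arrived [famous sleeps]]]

[Mia Rome]: (e → ((e → (t → (e → t))) → (e → t))) applied to e yields ((e → (t → (e → t))) → (e → t)).
[famous sleeps]: ((t → t) → (e → (e → (t → (e → t))))) applied to (t → t) yields (e → (e → (t → (e → t)))).
[arrived [famous sleeps]]: (e → (e → (t → (e → t)))) applied to e yields (e → (t → (e → t))).
[[Mia Rome] [arrived [famous sleeps]]]: ((e → (t → (e → t))) → (e → t)) applied to (e → (t → (e → t))) yields (e → t).

(e → t)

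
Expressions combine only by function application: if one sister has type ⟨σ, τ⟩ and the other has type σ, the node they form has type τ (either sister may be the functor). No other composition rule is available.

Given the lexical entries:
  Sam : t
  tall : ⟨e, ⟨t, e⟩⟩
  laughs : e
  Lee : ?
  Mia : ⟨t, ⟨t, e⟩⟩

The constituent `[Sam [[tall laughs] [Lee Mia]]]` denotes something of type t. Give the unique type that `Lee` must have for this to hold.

⟨⟨t, ⟨t, e⟩⟩, ⟨⟨t, e⟩, ⟨t, t⟩⟩⟩

At [Sam [[tall laughs] [Lee Mia]]] (required: t): Sam is t, which is not a function with range t; hence [[tall laughs] [Lee Mia]] is the functor — type ⟨t, t⟩.
At [[tall laughs] [Lee Mia]] (required: ⟨t, t⟩): [tall laughs] is ⟨t, e⟩, which is not a function with range ⟨t, t⟩; hence [Lee Mia] is the functor — type ⟨⟨t, e⟩, ⟨t, t⟩⟩.
At [Lee Mia] (required: ⟨⟨t, e⟩, ⟨t, t⟩⟩): Mia is ⟨t, ⟨t, e⟩⟩, which is not a function with range ⟨⟨t, e⟩, ⟨t, t⟩⟩; hence Lee is the functor — type ⟨⟨t, ⟨t, e⟩⟩, ⟨⟨t, e⟩, ⟨t, t⟩⟩⟩.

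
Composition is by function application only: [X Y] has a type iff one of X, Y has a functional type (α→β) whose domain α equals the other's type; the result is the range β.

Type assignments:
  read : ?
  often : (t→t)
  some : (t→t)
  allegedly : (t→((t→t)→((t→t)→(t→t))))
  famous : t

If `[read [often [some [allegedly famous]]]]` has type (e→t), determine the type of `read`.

((t→t)→(e→t))

At [read [often [some [allegedly famous]]]] (required: (e→t)): [often [some [allegedly famous]]] is (t→t), which is not a function with range (e→t); hence read is the functor — type ((t→t)→(e→t)).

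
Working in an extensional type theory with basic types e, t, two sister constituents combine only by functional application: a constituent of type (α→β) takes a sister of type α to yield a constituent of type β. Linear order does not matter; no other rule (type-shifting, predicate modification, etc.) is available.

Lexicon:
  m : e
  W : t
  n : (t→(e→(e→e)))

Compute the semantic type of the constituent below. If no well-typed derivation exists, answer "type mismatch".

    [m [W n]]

At [W n], n : (t→(e→(e→e))) takes W : t, giving (e→(e→e)).
At [m [W n]], [W n] : (e→(e→e)) takes m : e, giving (e→e).

(e→e)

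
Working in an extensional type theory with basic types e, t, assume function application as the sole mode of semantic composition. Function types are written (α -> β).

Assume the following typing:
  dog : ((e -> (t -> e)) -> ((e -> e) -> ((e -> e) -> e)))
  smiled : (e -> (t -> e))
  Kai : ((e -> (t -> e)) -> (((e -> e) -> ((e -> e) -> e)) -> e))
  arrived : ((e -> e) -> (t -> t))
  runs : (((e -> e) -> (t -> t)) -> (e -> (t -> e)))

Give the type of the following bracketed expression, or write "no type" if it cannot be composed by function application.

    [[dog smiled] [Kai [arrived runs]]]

[dog smiled]: functor dog : ((e -> (t -> e)) -> ((e -> e) -> ((e -> e) -> e))), argument smiled : (e -> (t -> e)); result ((e -> e) -> ((e -> e) -> e)).
[arrived runs]: functor runs : (((e -> e) -> (t -> t)) -> (e -> (t -> e))), argument arrived : ((e -> e) -> (t -> t)); result (e -> (t -> e)).
[Kai [arrived runs]]: functor Kai : ((e -> (t -> e)) -> (((e -> e) -> ((e -> e) -> e)) -> e)), argument [arrived runs] : (e -> (t -> e)); result (((e -> e) -> ((e -> e) -> e)) -> e).
[[dog smiled] [Kai [arrived runs]]]: functor [Kai [arrived runs]] : (((e -> e) -> ((e -> e) -> e)) -> e), argument [dog smiled] : ((e -> e) -> ((e -> e) -> e)); result e.

e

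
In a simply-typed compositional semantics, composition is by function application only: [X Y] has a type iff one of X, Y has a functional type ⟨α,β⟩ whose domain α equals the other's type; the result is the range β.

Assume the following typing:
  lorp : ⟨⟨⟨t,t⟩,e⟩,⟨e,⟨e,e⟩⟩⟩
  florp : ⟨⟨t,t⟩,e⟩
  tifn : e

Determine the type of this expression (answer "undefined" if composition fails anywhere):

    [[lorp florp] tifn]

[lorp florp]: functor lorp : ⟨⟨⟨t,t⟩,e⟩,⟨e,⟨e,e⟩⟩⟩, argument florp : ⟨⟨t,t⟩,e⟩; result ⟨e,⟨e,e⟩⟩.
[[lorp florp] tifn]: functor [lorp florp] : ⟨e,⟨e,e⟩⟩, argument tifn : e; result ⟨e,e⟩.

⟨e,e⟩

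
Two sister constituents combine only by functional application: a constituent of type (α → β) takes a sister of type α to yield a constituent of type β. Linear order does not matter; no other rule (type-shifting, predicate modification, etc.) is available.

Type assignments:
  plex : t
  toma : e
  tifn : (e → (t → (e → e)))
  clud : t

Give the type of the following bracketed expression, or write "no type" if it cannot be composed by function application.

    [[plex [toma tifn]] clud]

[toma tifn]: functor tifn : (e → (t → (e → e))), argument toma : e; result (t → (e → e)).
[plex [toma tifn]]: functor [toma tifn] : (t → (e → e)), argument plex : t; result (e → e).
At [[plex [toma tifn]] clud]: neither (e → e) nor t can take the other as argument; the node is ill-typed.

no type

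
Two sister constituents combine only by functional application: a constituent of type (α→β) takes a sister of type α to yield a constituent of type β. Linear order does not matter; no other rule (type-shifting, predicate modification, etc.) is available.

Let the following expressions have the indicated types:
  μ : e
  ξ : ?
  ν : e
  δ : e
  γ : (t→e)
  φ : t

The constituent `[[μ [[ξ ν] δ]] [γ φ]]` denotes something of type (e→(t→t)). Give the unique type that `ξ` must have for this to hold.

[[μ [[ξ ν] δ]] [γ φ]] is required to be (e→(t→t)). [γ φ] : e cannot yield (e→(t→t)) as functor, so [μ [[ξ ν] δ]] : (e→(e→(t→t))).
[μ [[ξ ν] δ]] is required to be (e→(e→(t→t))). μ : e cannot yield (e→(e→(t→t))) as functor, so [[ξ ν] δ] : (e→(e→(e→(t→t)))).
[[ξ ν] δ] is required to be (e→(e→(e→(t→t)))). δ : e cannot yield (e→(e→(e→(t→t)))) as functor, so [ξ ν] : (e→(e→(e→(e→(t→t))))).
[ξ ν] is required to be (e→(e→(e→(e→(t→t))))). ν : e cannot yield (e→(e→(e→(e→(t→t))))) as functor, so ξ : (e→(e→(e→(e→(e→(t→t)))))).

(e→(e→(e→(e→(e→(t→t))))))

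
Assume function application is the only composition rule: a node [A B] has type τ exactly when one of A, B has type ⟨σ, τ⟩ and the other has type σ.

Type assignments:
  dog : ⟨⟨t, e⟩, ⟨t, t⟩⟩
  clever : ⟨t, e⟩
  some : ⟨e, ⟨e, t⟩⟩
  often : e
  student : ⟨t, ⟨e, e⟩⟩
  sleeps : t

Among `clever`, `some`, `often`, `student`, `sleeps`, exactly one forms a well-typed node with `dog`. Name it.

clever — combines: dog : ⟨⟨t, e⟩, ⟨t, t⟩⟩ takes clever : ⟨t, e⟩ as argument, giving ⟨t, t⟩.
some : ⟨e, ⟨e, t⟩⟩ — dog needs ⟨t, e⟩; some needs e; neither fits.
often : e — dog needs ⟨t, e⟩; often needs nothing (atomic); neither fits.
student : ⟨t, ⟨e, e⟩⟩ — dog needs ⟨t, e⟩; student needs t; neither fits.
sleeps : t — dog needs ⟨t, e⟩; sleeps needs nothing (atomic); neither fits.

clever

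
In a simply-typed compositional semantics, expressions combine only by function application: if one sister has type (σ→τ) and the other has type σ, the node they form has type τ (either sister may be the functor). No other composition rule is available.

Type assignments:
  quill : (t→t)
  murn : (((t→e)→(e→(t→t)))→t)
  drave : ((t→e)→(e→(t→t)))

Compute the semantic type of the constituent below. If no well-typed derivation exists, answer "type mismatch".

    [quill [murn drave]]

[murn drave]: murn is (((t→e)→(e→(t→t)))→t), drave is ((t→e)→(e→(t→t))); result t.
[quill [murn drave]]: quill is (t→t), [murn drave] is t; result t.

t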